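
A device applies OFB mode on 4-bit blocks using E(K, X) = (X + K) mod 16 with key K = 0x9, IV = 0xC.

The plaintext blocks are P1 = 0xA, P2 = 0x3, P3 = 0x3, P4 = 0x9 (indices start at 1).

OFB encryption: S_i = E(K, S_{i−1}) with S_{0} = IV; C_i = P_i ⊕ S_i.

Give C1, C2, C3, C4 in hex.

C1: S = E(K, 0xC) = 0x5; 0xA ⊕ 0x5 = 0xF.
C2: S = E(K, 0x5) = 0xE; 0x3 ⊕ 0xE = 0xD.
C3: S = E(K, 0xE) = 0x7; 0x3 ⊕ 0x7 = 0x4.
C4: S = E(K, 0x7) = 0x0; 0x9 ⊕ 0x0 = 0x9.

C1 = 0xF, C2 = 0xD, C3 = 0x4, C4 = 0x9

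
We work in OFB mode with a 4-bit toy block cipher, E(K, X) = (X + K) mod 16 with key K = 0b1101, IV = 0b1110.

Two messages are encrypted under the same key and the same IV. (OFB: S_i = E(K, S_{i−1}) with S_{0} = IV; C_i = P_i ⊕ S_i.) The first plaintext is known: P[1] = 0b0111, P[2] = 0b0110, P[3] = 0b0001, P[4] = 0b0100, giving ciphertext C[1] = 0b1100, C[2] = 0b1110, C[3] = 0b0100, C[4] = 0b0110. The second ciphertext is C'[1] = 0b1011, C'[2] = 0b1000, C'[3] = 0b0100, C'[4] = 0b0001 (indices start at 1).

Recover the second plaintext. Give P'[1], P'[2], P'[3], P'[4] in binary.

P'[1] = 0b0000, P'[2] = 0b0000, P'[3] = 0b0001, P'[4] = 0b0011

In OFB with a reused IV, both messages share the same keystream S_i, so C_i ⊕ C'_i = P_i ⊕ P'_i and thus P'_i = P_i ⊕ C_i ⊕ C'_i.
P'[1]: 0b0111 ⊕ 0b1100 ⊕ 0b1011 = 0b0000.
P'[2]: 0b0110 ⊕ 0b1110 ⊕ 0b1000 = 0b0000.
P'[3]: 0b0001 ⊕ 0b0100 ⊕ 0b0100 = 0b0001.
P'[4]: 0b0100 ⊕ 0b0110 ⊕ 0b0001 = 0b0011.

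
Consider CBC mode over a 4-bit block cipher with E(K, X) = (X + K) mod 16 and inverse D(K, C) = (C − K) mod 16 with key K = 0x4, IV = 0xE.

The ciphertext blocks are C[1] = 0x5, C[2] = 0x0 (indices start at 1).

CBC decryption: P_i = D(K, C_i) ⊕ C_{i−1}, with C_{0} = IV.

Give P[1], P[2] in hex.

P[1] = 0xF, P[2] = 0x9

P[1]: D(K, 0x5) = 0x1; 0x1 ⊕ 0xE = 0xF.
P[2]: D(K, 0x0) = 0xC; 0xC ⊕ 0x5 = 0x9.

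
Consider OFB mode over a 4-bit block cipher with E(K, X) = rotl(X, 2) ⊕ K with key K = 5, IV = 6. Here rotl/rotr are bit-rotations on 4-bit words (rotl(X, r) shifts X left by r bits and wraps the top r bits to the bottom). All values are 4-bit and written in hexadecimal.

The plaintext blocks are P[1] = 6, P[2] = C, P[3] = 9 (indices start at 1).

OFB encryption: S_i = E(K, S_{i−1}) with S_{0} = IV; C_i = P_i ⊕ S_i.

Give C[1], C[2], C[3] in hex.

C[1]: S = E(K, 6) = C; 6 ⊕ C = A.
C[2]: S = E(K, C) = 6; C ⊕ 6 = A.
C[3]: S = E(K, 6) = C; 9 ⊕ C = 5.

C[1] = A, C[2] = A, C[3] = 5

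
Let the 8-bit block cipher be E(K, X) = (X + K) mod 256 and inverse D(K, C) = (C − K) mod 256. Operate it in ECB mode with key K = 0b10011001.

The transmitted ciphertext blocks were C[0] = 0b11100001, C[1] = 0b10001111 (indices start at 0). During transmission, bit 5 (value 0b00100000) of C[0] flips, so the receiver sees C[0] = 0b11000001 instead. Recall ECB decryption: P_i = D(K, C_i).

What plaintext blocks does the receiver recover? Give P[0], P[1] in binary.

P[0] = 0b00101000, P[1] = 0b11110110

Only C[0] changed, to 0b11000001. In ECB, a change in C_i affects only P_i. Decrypting the received ciphertext:
P[0]: D(K, 0b11000001) = 0b00101000.
P[1]: D(K, 0b10001111) = 0b11110110.
Blocks that differ from the original plaintext: P[0].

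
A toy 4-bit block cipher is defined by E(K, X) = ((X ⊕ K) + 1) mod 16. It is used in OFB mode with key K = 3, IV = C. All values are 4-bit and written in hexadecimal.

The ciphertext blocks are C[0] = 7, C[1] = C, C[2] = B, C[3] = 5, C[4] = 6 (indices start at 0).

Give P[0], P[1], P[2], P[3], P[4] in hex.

OFB decryption: S_i = E(K, S_{i−1}) with S_{−1} = IV; P_i = C_i ⊕ S_i.
P[0]: S = E(K, C) = 0; 7 ⊕ 0 = 7.
P[1]: S = E(K, 0) = 4; C ⊕ 4 = 8.
P[2]: S = E(K, 4) = 8; B ⊕ 8 = 3.
P[3]: S = E(K, 8) = C; 5 ⊕ C = 9.
P[4]: S = E(K, C) = 0; 6 ⊕ 0 = 6.

P[0] = 7, P[1] = 8, P[2] = 3, P[3] = 9, P[4] = 6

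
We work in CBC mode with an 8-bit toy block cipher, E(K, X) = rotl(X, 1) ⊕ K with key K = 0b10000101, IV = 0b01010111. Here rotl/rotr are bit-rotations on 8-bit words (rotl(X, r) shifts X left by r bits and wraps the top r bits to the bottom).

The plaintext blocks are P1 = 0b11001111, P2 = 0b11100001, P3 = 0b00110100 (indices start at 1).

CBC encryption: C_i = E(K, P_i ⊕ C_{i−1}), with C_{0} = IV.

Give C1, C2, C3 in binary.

C1: P1 ⊕ 0b01010111 = 0b10011000; E(K, 0b10011000) = 0b10110100.
C2: P2 ⊕ 0b10110100 = 0b01010101; E(K, 0b01010101) = 0b00101111.
C3: P3 ⊕ 0b00101111 = 0b00011011; E(K, 0b00011011) = 0b10110011.

C1 = 0b10110100, C2 = 0b00101111, C3 = 0b10110011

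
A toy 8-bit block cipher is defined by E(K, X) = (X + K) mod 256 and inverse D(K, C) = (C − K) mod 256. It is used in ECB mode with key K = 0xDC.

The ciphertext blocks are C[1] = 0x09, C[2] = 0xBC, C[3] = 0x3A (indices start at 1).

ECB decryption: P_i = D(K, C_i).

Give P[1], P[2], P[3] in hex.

P[1]: D(K, 0x09) = 0x2D.
P[2]: D(K, 0xBC) = 0xE0.
P[3]: D(K, 0x3A) = 0x5E.

P[1] = 0x2D, P[2] = 0xE0, P[3] = 0x5E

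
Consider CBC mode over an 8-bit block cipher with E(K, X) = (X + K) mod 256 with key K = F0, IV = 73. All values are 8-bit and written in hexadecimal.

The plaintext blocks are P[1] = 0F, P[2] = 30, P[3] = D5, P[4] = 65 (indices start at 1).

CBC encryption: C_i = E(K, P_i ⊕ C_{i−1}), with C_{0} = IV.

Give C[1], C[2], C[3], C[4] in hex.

C[1] = 6C, C[2] = 4C, C[3] = 89, C[4] = DC

C[1]: P[1] ⊕ 73 = 7C; E(K, 7C) = 6C.
C[2]: P[2] ⊕ 6C = 5C; E(K, 5C) = 4C.
C[3]: P[3] ⊕ 4C = 99; E(K, 99) = 89.
C[4]: P[4] ⊕ 89 = EC; E(K, EC) = DC.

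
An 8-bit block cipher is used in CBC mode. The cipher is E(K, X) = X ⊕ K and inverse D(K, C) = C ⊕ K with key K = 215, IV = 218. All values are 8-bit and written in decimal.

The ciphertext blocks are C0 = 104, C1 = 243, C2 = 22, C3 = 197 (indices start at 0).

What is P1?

P1 = 76

CBC decryption: P_i = D(K, C_i) ⊕ C_{i−1}, with C_{−1} = IV.
P1: D(K, 243) = 36; 36 ⊕ 104 = 76.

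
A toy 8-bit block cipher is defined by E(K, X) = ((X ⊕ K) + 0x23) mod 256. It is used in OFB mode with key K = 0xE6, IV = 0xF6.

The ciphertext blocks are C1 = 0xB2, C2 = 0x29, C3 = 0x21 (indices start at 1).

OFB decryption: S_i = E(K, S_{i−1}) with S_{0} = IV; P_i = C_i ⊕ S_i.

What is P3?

P1: S = E(K, 0xF6) = 0x33; 0xB2 ⊕ 0x33 = 0x81.
P2: S = E(K, 0x33) = 0xF8; 0x29 ⊕ 0xF8 = 0xD1.
P3: S = E(K, 0xF8) = 0x41; 0x21 ⊕ 0x41 = 0x60.

P3 = 0x60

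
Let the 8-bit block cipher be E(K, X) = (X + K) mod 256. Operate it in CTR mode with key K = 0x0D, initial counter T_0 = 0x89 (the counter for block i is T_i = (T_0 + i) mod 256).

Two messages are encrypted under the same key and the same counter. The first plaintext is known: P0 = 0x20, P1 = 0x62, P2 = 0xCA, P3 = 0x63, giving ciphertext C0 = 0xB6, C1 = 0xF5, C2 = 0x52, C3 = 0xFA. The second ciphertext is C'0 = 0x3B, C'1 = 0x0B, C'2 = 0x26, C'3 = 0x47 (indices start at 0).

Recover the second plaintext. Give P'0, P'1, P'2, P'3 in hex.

In CTR with a reused counter, both messages share the same keystream S_i, so C_i ⊕ C'_i = P_i ⊕ P'_i and thus P'_i = P_i ⊕ C_i ⊕ C'_i.
P'0: 0x20 ⊕ 0xB6 ⊕ 0x3B = 0xAD.
P'1: 0x62 ⊕ 0xF5 ⊕ 0x0B = 0x9C.
P'2: 0xCA ⊕ 0x52 ⊕ 0x26 = 0xBE.
P'3: 0x63 ⊕ 0xFA ⊕ 0x47 = 0xDE.

P'0 = 0xAD, P'1 = 0x9C, P'2 = 0xBE, P'3 = 0xDE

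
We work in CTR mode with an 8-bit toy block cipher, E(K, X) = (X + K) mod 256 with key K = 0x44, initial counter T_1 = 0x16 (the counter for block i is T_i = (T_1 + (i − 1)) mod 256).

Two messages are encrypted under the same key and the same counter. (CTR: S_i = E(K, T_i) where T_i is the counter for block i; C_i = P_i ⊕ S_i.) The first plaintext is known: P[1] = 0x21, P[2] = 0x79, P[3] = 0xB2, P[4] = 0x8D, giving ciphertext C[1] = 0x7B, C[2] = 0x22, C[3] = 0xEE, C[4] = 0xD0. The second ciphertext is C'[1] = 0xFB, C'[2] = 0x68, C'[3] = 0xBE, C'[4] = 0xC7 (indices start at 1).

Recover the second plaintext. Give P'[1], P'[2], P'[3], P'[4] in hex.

P'[1] = 0xA1, P'[2] = 0x33, P'[3] = 0xE2, P'[4] = 0x9A

In CTR with a reused counter, both messages share the same keystream S_i, so C_i ⊕ C'_i = P_i ⊕ P'_i and thus P'_i = P_i ⊕ C_i ⊕ C'_i.
P'[1]: 0x21 ⊕ 0x7B ⊕ 0xFB = 0xA1.
P'[2]: 0x79 ⊕ 0x22 ⊕ 0x68 = 0x33.
P'[3]: 0xB2 ⊕ 0xEE ⊕ 0xBE = 0xE2.
P'[4]: 0x8D ⊕ 0xD0 ⊕ 0xC7 = 0x9A.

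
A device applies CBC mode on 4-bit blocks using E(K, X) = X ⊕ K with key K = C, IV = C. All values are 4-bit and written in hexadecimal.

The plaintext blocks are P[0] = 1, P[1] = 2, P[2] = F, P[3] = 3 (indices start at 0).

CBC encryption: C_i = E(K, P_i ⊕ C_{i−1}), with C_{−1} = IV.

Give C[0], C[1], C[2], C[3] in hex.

C[0] = 1, C[1] = F, C[2] = C, C[3] = 3

C[0]: P[0] ⊕ C = D; E(K, D) = 1.
C[1]: P[1] ⊕ 1 = 3; E(K, 3) = F.
C[2]: P[2] ⊕ F = 0; E(K, 0) = C.
C[3]: P[3] ⊕ C = F; E(K, F) = 3.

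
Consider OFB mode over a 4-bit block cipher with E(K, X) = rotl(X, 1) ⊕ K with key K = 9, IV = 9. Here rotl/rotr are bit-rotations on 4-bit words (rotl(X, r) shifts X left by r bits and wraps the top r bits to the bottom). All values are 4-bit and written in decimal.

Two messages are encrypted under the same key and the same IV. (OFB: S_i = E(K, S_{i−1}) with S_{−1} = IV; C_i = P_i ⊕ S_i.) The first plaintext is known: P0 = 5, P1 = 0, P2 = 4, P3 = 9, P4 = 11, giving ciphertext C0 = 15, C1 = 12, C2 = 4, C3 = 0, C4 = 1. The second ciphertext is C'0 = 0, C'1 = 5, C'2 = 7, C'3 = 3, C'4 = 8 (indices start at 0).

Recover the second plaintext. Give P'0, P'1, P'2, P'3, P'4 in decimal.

P'0 = 10, P'1 = 9, P'2 = 7, P'3 = 10, P'4 = 2

In OFB with a reused IV, both messages share the same keystream S_i, so C_i ⊕ C'_i = P_i ⊕ P'_i and thus P'_i = P_i ⊕ C_i ⊕ C'_i.
P'0: 5 ⊕ 15 ⊕ 0 = 10.
P'1: 0 ⊕ 12 ⊕ 5 = 9.
P'2: 4 ⊕ 4 ⊕ 7 = 7.
P'3: 9 ⊕ 0 ⊕ 3 = 10.
P'4: 11 ⊕ 1 ⊕ 8 = 2.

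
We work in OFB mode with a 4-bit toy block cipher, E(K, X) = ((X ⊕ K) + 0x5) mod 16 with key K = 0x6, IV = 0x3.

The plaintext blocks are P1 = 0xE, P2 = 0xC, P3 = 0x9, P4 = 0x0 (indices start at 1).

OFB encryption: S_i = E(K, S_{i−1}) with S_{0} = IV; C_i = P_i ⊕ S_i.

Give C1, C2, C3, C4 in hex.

C1 = 0x4, C2 = 0xD, C3 = 0x5, C4 = 0xF

C1: S = E(K, 0x3) = 0xA; 0xE ⊕ 0xA = 0x4.
C2: S = E(K, 0xA) = 0x1; 0xC ⊕ 0x1 = 0xD.
C3: S = E(K, 0x1) = 0xC; 0x9 ⊕ 0xC = 0x5.
C4: S = E(K, 0xC) = 0xF; 0x0 ⊕ 0xF = 0xF.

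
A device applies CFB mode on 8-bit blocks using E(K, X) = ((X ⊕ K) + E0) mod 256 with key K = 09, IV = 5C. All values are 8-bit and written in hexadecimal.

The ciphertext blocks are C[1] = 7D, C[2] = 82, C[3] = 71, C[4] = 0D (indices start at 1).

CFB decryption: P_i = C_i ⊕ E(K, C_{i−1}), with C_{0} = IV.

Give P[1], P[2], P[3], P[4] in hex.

P[1] = 48, P[2] = D6, P[3] = 1A, P[4] = 55

P[1]: E(K, 5C) = 35; 7D ⊕ 35 = 48.
P[2]: E(K, 7D) = 54; 82 ⊕ 54 = D6.
P[3]: E(K, 82) = 6B; 71 ⊕ 6B = 1A.
P[4]: E(K, 71) = 58; 0D ⊕ 58 = 55.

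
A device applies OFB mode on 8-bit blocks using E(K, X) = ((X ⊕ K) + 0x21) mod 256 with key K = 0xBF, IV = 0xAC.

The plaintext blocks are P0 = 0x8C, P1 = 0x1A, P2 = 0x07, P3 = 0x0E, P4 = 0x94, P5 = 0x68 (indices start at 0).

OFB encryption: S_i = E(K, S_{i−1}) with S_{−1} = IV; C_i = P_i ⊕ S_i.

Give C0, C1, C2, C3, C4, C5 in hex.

C0 = 0xB8, C1 = 0xB6, C2 = 0x33, C3 = 0xA2, C4 = 0xA0, C5 = 0xC4

C0: S = E(K, 0xAC) = 0x34; 0x8C ⊕ 0x34 = 0xB8.
C1: S = E(K, 0x34) = 0xAC; 0x1A ⊕ 0xAC = 0xB6.
C2: S = E(K, 0xAC) = 0x34; 0x07 ⊕ 0x34 = 0x33.
C3: S = E(K, 0x34) = 0xAC; 0x0E ⊕ 0xAC = 0xA2.
C4: S = E(K, 0xAC) = 0x34; 0x94 ⊕ 0x34 = 0xA0.
C5: S = E(K, 0x34) = 0xAC; 0x68 ⊕ 0xAC = 0xC4.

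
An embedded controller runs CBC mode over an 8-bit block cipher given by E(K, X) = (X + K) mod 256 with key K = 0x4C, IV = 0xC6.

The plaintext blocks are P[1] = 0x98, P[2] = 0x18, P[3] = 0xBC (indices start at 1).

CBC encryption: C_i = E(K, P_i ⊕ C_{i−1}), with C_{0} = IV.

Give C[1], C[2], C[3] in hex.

C[1]: P[1] ⊕ 0xC6 = 0x5E; E(K, 0x5E) = 0xAA.
C[2]: P[2] ⊕ 0xAA = 0xB2; E(K, 0xB2) = 0xFE.
C[3]: P[3] ⊕ 0xFE = 0x42; E(K, 0x42) = 0x8E.

C[1] = 0xAA, C[2] = 0xFE, C[3] = 0x8E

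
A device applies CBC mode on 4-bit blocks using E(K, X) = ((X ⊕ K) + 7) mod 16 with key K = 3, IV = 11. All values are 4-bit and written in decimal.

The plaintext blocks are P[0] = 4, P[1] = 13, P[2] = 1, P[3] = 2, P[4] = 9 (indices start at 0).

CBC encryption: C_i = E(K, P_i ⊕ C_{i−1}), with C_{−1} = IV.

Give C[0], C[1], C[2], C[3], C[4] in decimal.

C[0] = 3, C[1] = 4, C[2] = 13, C[3] = 3, C[4] = 0

C[0]: P[0] ⊕ 11 = 15; E(K, 15) = 3.
C[1]: P[1] ⊕ 3 = 14; E(K, 14) = 4.
C[2]: P[2] ⊕ 4 = 5; E(K, 5) = 13.
C[3]: P[3] ⊕ 13 = 15; E(K, 15) = 3.
C[4]: P[4] ⊕ 3 = 10; E(K, 10) = 0.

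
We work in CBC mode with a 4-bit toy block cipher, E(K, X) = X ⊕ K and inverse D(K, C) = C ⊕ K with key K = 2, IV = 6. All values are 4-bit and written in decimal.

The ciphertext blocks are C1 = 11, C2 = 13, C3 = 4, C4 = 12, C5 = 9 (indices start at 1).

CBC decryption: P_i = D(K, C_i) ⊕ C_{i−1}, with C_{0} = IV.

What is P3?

P3: D(K, 4) = 6; 6 ⊕ 13 = 11.

P3 = 11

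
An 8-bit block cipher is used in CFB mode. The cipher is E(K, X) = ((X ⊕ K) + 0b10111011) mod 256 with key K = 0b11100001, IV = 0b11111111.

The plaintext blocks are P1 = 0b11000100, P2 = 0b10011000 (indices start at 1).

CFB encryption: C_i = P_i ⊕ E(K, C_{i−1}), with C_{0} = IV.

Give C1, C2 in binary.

C1 = 0b00011101, C2 = 0b00101111

C1: E(K, 0b11111111) = 0b11011001; 0b11000100 ⊕ 0b11011001 = 0b00011101.
C2: E(K, 0b00011101) = 0b10110111; 0b10011000 ⊕ 0b10110111 = 0b00101111.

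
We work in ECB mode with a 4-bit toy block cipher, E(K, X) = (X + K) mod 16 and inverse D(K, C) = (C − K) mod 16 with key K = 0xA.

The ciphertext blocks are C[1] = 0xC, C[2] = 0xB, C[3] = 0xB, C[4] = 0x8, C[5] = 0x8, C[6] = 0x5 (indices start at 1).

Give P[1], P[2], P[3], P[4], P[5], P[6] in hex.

ECB decryption: P_i = D(K, C_i).
P[1]: D(K, 0xC) = 0x2.
P[2]: D(K, 0xB) = 0x1.
P[3]: D(K, 0xB) = 0x1.
P[4]: D(K, 0x8) = 0xE.
P[5]: D(K, 0x8) = 0xE.
P[6]: D(K, 0x5) = 0xB.

P[1] = 0x2, P[2] = 0x1, P[3] = 0x1, P[4] = 0xE, P[5] = 0xE, P[6] = 0xB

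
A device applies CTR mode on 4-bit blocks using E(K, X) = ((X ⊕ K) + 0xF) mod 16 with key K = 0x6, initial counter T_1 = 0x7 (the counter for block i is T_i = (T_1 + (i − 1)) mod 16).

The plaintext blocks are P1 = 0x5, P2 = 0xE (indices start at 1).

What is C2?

C2 = 0x3

CTR encryption: S_i = E(K, T_i) where T_i is the counter for block i; C_i = P_i ⊕ S_i.
C1: T = 0x7, S = E(K, T) = 0x0; 0x5 ⊕ 0x0 = 0x5.
C2: T = 0x8, S = E(K, T) = 0xD; 0xE ⊕ 0xD = 0x3.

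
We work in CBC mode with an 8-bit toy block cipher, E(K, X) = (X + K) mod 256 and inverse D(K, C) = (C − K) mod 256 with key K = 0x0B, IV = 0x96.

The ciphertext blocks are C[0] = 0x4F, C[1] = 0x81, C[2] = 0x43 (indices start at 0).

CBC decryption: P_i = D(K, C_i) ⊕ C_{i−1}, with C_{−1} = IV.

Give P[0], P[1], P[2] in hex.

P[0] = 0xD2, P[1] = 0x39, P[2] = 0xB9

P[0]: D(K, 0x4F) = 0x44; 0x44 ⊕ 0x96 = 0xD2.
P[1]: D(K, 0x81) = 0x76; 0x76 ⊕ 0x4F = 0x39.
P[2]: D(K, 0x43) = 0x38; 0x38 ⊕ 0x81 = 0xB9.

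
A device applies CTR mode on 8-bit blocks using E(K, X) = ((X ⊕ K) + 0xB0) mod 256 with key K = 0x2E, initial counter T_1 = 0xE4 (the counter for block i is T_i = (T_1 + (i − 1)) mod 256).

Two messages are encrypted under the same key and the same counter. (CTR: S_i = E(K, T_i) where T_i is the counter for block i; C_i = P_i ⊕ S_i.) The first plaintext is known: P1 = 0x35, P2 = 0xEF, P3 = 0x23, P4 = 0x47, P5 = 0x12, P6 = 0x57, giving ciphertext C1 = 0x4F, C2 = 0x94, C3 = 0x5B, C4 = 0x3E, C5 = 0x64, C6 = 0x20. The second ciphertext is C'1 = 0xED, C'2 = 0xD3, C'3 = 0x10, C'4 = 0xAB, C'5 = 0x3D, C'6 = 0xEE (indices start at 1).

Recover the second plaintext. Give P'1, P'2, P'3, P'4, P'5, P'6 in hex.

In CTR with a reused counter, both messages share the same keystream S_i, so C_i ⊕ C'_i = P_i ⊕ P'_i and thus P'_i = P_i ⊕ C_i ⊕ C'_i.
P'1: 0x35 ⊕ 0x4F ⊕ 0xED = 0x97.
P'2: 0xEF ⊕ 0x94 ⊕ 0xD3 = 0xA8.
P'3: 0x23 ⊕ 0x5B ⊕ 0x10 = 0x68.
P'4: 0x47 ⊕ 0x3E ⊕ 0xAB = 0xD2.
P'5: 0x12 ⊕ 0x64 ⊕ 0x3D = 0x4B.
P'6: 0x57 ⊕ 0x20 ⊕ 0xEE = 0x99.

P'1 = 0x97, P'2 = 0xA8, P'3 = 0x68, P'4 = 0xD2, P'5 = 0x4B, P'6 = 0x99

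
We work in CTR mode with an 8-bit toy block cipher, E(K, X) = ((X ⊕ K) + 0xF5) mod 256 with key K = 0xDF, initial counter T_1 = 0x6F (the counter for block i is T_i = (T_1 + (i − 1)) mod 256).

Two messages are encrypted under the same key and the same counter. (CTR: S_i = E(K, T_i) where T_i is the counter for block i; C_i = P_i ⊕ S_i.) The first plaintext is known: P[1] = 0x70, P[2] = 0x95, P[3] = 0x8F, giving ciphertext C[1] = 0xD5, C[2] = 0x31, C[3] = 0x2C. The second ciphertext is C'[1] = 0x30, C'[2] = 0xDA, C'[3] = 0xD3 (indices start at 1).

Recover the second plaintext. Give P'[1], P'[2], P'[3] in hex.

In CTR with a reused counter, both messages share the same keystream S_i, so C_i ⊕ C'_i = P_i ⊕ P'_i and thus P'_i = P_i ⊕ C_i ⊕ C'_i.
P'[1]: 0x70 ⊕ 0xD5 ⊕ 0x30 = 0x95.
P'[2]: 0x95 ⊕ 0x31 ⊕ 0xDA = 0x7E.
P'[3]: 0x8F ⊕ 0x2C ⊕ 0xD3 = 0x70.

P'[1] = 0x95, P'[2] = 0x7E, P'[3] = 0x70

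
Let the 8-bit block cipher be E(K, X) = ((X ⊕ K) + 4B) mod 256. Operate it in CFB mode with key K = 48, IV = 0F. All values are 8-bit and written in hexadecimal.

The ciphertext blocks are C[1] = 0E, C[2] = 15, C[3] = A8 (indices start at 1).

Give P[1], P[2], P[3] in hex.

P[1] = 9C, P[2] = 84, P[3] = 00

CFB decryption: P_i = C_i ⊕ E(K, C_{i−1}), with C_{0} = IV.
P[1]: E(K, 0F) = 92; 0E ⊕ 92 = 9C.
P[2]: E(K, 0E) = 91; 15 ⊕ 91 = 84.
P[3]: E(K, 15) = A8; A8 ⊕ A8 = 00.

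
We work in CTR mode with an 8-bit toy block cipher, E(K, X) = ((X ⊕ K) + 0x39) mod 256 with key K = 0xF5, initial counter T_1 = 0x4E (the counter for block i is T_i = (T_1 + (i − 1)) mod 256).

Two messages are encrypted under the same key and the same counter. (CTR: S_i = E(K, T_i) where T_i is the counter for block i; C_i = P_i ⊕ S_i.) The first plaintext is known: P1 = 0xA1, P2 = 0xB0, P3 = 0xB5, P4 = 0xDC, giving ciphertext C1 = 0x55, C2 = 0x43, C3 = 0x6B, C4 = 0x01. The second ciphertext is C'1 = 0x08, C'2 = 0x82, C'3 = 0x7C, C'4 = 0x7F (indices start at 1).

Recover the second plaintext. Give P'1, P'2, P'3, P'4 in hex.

In CTR with a reused counter, both messages share the same keystream S_i, so C_i ⊕ C'_i = P_i ⊕ P'_i and thus P'_i = P_i ⊕ C_i ⊕ C'_i.
P'1: 0xA1 ⊕ 0x55 ⊕ 0x08 = 0xFC.
P'2: 0xB0 ⊕ 0x43 ⊕ 0x82 = 0x71.
P'3: 0xB5 ⊕ 0x6B ⊕ 0x7C = 0xA2.
P'4: 0xDC ⊕ 0x01 ⊕ 0x7F = 0xA2.

P'1 = 0xFC, P'2 = 0x71, P'3 = 0xA2, P'4 = 0xA2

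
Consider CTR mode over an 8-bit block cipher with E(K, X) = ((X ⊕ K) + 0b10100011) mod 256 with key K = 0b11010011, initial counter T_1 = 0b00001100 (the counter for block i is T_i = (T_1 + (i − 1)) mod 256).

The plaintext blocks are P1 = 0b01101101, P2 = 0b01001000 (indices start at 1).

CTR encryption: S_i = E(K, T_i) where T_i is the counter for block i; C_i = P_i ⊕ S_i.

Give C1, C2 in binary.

C1: T = 0b00001100, S = E(K, T) = 0b10000010; 0b01101101 ⊕ 0b10000010 = 0b11101111.
C2: T = 0b00001101, S = E(K, T) = 0b10000001; 0b01001000 ⊕ 0b10000001 = 0b11001001.

C1 = 0b11101111, C2 = 0b11001001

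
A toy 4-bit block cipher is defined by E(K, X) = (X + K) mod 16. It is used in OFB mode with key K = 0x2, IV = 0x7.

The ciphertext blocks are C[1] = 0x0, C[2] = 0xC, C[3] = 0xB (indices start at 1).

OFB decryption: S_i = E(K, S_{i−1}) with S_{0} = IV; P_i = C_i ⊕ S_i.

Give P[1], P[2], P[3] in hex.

P[1] = 0x9, P[2] = 0x7, P[3] = 0x6

P[1]: S = E(K, 0x7) = 0x9; 0x0 ⊕ 0x9 = 0x9.
P[2]: S = E(K, 0x9) = 0xB; 0xC ⊕ 0xB = 0x7.
P[3]: S = E(K, 0xB) = 0xD; 0xB ⊕ 0xD = 0x6.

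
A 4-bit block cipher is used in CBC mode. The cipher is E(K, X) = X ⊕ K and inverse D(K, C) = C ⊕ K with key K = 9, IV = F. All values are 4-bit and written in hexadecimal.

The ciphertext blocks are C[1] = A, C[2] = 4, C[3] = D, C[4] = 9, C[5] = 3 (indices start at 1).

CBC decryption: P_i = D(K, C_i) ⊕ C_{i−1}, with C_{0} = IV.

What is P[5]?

P[5] = 3

P[5]: D(K, 3) = A; A ⊕ 9 = 3.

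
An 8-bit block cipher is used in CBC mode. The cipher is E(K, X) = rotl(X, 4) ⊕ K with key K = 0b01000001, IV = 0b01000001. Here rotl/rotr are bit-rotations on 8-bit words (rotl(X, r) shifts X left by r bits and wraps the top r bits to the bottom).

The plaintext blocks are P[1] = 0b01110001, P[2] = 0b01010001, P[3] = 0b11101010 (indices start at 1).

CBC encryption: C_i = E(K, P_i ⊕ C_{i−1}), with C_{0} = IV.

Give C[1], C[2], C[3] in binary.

C[1]: P[1] ⊕ 0b01000001 = 0b00110000; E(K, 0b00110000) = 0b01000010.
C[2]: P[2] ⊕ 0b01000010 = 0b00010011; E(K, 0b00010011) = 0b01110000.
C[3]: P[3] ⊕ 0b01110000 = 0b10011010; E(K, 0b10011010) = 0b11101000.

C[1] = 0b01000010, C[2] = 0b01110000, C[3] = 0b11101000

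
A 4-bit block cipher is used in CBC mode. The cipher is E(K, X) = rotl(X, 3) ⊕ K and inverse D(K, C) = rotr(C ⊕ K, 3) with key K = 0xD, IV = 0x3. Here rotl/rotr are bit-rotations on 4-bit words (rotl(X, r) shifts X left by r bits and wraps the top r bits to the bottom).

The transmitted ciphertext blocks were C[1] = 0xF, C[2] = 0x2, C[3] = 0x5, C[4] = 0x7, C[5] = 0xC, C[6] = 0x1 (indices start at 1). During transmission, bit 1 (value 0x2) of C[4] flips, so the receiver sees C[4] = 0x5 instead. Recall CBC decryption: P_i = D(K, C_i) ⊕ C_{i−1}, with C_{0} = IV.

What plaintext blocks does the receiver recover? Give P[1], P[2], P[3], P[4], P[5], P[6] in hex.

Only C[4] changed, to 0x5. In CBC, a change in C_i garbles P_i and flips the same bit in P_{i+1}. Decrypting the received ciphertext:
P[1]: D(K, 0xF) = 0x4; 0x4 ⊕ 0x3 = 0x7.
P[2]: D(K, 0x2) = 0xF; 0xF ⊕ 0xF = 0x0.
P[3]: D(K, 0x5) = 0x1; 0x1 ⊕ 0x2 = 0x3.
P[4]: D(K, 0x5) = 0x1; 0x1 ⊕ 0x5 = 0x4.
P[5]: D(K, 0xC) = 0x2; 0x2 ⊕ 0x5 = 0x7.
P[6]: D(K, 0x1) = 0x9; 0x9 ⊕ 0xC = 0x5.
Blocks that differ from the original plaintext: P[4], P[5].

P[1] = 0x7, P[2] = 0x0, P[3] = 0x3, P[4] = 0x4, P[5] = 0x7, P[6] = 0x5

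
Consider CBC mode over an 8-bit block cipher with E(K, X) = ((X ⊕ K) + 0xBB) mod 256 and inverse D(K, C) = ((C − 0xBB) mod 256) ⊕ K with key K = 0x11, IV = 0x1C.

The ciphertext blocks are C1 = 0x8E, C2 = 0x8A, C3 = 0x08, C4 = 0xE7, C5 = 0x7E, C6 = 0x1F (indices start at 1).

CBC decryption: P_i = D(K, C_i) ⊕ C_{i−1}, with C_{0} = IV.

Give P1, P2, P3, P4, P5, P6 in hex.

P1: D(K, 0x8E) = 0xC2; 0xC2 ⊕ 0x1C = 0xDE.
P2: D(K, 0x8A) = 0xDE; 0xDE ⊕ 0x8E = 0x50.
P3: D(K, 0x08) = 0x5C; 0x5C ⊕ 0x8A = 0xD6.
P4: D(K, 0xE7) = 0x3D; 0x3D ⊕ 0x08 = 0x35.
P5: D(K, 0x7E) = 0xD2; 0xD2 ⊕ 0xE7 = 0x35.
P6: D(K, 0x1F) = 0x75; 0x75 ⊕ 0x7E = 0x0B.

P1 = 0xDE, P2 = 0x50, P3 = 0xD6, P4 = 0x35, P5 = 0x35, P6 = 0x0B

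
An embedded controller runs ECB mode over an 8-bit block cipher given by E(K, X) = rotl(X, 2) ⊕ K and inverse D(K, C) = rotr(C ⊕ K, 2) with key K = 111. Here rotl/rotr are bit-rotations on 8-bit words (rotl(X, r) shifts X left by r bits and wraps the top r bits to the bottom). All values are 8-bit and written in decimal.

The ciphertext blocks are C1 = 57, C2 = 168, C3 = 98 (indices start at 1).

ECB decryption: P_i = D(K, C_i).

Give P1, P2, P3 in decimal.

P1 = 149, P2 = 241, P3 = 67

P1: D(K, 57) = 149.
P2: D(K, 168) = 241.
P3: D(K, 98) = 67.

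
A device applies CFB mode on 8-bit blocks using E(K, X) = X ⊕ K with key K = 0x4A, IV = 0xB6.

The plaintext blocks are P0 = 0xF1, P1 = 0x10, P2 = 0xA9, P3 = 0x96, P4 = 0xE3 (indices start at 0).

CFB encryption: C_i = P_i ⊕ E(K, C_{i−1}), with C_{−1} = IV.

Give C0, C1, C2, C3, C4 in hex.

C0 = 0x0D, C1 = 0x57, C2 = 0xB4, C3 = 0x68, C4 = 0xC1

C0: E(K, 0xB6) = 0xFC; 0xF1 ⊕ 0xFC = 0x0D.
C1: E(K, 0x0D) = 0x47; 0x10 ⊕ 0x47 = 0x57.
C2: E(K, 0x57) = 0x1D; 0xA9 ⊕ 0x1D = 0xB4.
C3: E(K, 0xB4) = 0xFE; 0x96 ⊕ 0xFE = 0x68.
C4: E(K, 0x68) = 0x22; 0xE3 ⊕ 0x22 = 0xC1.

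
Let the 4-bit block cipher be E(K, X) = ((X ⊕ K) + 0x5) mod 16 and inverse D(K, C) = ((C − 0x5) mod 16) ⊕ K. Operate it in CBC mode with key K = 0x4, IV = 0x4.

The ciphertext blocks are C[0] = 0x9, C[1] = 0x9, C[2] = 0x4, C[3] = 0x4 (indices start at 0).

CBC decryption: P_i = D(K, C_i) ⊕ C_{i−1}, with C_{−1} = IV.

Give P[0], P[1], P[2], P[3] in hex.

P[0] = 0x4, P[1] = 0x9, P[2] = 0x2, P[3] = 0xF

P[0]: D(K, 0x9) = 0x0; 0x0 ⊕ 0x4 = 0x4.
P[1]: D(K, 0x9) = 0x0; 0x0 ⊕ 0x9 = 0x9.
P[2]: D(K, 0x4) = 0xB; 0xB ⊕ 0x9 = 0x2.
P[3]: D(K, 0x4) = 0xB; 0xB ⊕ 0x4 = 0xF.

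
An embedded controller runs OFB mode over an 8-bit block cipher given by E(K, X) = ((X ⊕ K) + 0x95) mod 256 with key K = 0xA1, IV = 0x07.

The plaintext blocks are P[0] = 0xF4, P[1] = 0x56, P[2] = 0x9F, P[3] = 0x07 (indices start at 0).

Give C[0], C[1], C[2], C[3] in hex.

C[0] = 0xCF, C[1] = 0x79, C[2] = 0xBC, C[3] = 0x10

OFB encryption: S_i = E(K, S_{i−1}) with S_{−1} = IV; C_i = P_i ⊕ S_i.
C[0]: S = E(K, 0x07) = 0x3B; 0xF4 ⊕ 0x3B = 0xCF.
C[1]: S = E(K, 0x3B) = 0x2F; 0x56 ⊕ 0x2F = 0x79.
C[2]: S = E(K, 0x2F) = 0x23; 0x9F ⊕ 0x23 = 0xBC.
C[3]: S = E(K, 0x23) = 0x17; 0x07 ⊕ 0x17 = 0x10.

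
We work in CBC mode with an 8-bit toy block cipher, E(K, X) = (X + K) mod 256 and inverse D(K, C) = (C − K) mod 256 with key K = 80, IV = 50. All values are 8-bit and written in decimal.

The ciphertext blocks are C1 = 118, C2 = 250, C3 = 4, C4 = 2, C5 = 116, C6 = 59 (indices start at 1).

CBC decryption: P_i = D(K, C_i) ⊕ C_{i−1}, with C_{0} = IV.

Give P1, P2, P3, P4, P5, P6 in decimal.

P1 = 20, P2 = 220, P3 = 78, P4 = 182, P5 = 38, P6 = 159

P1: D(K, 118) = 38; 38 ⊕ 50 = 20.
P2: D(K, 250) = 170; 170 ⊕ 118 = 220.
P3: D(K, 4) = 180; 180 ⊕ 250 = 78.
P4: D(K, 2) = 178; 178 ⊕ 4 = 182.
P5: D(K, 116) = 36; 36 ⊕ 2 = 38.
P6: D(K, 59) = 235; 235 ⊕ 116 = 159.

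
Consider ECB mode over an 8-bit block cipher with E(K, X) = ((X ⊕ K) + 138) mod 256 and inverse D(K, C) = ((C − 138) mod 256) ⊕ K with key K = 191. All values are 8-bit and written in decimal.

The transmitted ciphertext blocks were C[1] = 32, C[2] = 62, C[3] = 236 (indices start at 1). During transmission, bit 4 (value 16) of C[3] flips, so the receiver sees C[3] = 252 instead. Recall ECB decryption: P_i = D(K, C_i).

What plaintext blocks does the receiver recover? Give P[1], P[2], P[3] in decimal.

P[1] = 41, P[2] = 11, P[3] = 205

Only C[3] changed, to 252. In ECB, a change in C_i affects only P_i. Decrypting the received ciphertext:
P[1]: D(K, 32) = 41.
P[2]: D(K, 62) = 11.
P[3]: D(K, 252) = 205.
Blocks that differ from the original plaintext: P[3].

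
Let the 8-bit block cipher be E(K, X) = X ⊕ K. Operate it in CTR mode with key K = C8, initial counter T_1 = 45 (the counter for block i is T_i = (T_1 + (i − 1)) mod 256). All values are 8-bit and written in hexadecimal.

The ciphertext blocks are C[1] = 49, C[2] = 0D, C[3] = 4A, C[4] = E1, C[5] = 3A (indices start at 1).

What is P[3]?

P[3] = C5

CTR decryption: S_i = E(K, T_i) where T_i is the counter for block i; P_i = C_i ⊕ S_i.
P[3]: T = 47, S = E(K, T) = 8F; 4A ⊕ 8F = C5.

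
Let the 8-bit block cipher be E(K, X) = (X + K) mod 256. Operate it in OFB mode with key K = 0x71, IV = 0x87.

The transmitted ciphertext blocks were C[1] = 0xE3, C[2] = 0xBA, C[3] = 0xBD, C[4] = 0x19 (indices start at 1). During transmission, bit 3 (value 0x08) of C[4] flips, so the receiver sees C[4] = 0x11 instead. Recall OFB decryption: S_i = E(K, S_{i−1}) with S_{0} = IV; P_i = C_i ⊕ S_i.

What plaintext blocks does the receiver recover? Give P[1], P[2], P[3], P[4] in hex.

P[1] = 0x1B, P[2] = 0xD3, P[3] = 0x67, P[4] = 0x5A

Only C[4] changed, to 0x11. In OFB, a change in C_i flips the same bit in P_i only; the keystream is unaffected. Decrypting the received ciphertext:
P[1]: S = E(K, 0x87) = 0xF8; 0xE3 ⊕ 0xF8 = 0x1B.
P[2]: S = E(K, 0xF8) = 0x69; 0xBA ⊕ 0x69 = 0xD3.
P[3]: S = E(K, 0x69) = 0xDA; 0xBD ⊕ 0xDA = 0x67.
P[4]: S = E(K, 0xDA) = 0x4B; 0x11 ⊕ 0x4B = 0x5A.
Blocks that differ from the original plaintext: P[4].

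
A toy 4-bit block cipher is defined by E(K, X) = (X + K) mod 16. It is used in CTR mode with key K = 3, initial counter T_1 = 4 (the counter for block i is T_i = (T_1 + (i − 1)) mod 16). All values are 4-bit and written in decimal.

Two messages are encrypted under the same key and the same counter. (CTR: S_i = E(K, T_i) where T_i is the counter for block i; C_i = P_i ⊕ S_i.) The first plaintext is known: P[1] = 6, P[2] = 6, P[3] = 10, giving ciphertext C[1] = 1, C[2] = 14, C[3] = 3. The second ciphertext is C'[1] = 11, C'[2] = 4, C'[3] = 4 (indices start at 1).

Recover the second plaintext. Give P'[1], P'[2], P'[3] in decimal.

P'[1] = 12, P'[2] = 12, P'[3] = 13

In CTR with a reused counter, both messages share the same keystream S_i, so C_i ⊕ C'_i = P_i ⊕ P'_i and thus P'_i = P_i ⊕ C_i ⊕ C'_i.
P'[1]: 6 ⊕ 1 ⊕ 11 = 12.
P'[2]: 6 ⊕ 14 ⊕ 4 = 12.
P'[3]: 10 ⊕ 3 ⊕ 4 = 13.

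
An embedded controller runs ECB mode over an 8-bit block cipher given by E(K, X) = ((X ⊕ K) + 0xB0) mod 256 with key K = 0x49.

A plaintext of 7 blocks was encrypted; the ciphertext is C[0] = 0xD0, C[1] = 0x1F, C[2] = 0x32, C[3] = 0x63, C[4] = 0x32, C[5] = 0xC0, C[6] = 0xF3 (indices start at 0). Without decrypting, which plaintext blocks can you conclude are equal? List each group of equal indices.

ECB encrypts each block independently with the same key, so equal ciphertext blocks imply equal plaintext blocks.
C[2] = C[4] = 0x32, so P[2] = P[4].

P[2] = P[4]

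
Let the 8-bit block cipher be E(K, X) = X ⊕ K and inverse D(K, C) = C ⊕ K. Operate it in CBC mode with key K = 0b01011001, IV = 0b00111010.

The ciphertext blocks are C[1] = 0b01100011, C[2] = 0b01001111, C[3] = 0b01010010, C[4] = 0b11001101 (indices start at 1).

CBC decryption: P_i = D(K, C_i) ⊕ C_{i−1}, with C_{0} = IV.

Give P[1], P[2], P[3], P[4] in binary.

P[1] = 0b00000000, P[2] = 0b01110101, P[3] = 0b01000100, P[4] = 0b11000110

P[1]: D(K, 0b01100011) = 0b00111010; 0b00111010 ⊕ 0b00111010 = 0b00000000.
P[2]: D(K, 0b01001111) = 0b00010110; 0b00010110 ⊕ 0b01100011 = 0b01110101.
P[3]: D(K, 0b01010010) = 0b00001011; 0b00001011 ⊕ 0b01001111 = 0b01000100.
P[4]: D(K, 0b11001101) = 0b10010100; 0b10010100 ⊕ 0b01010010 = 0b11000110.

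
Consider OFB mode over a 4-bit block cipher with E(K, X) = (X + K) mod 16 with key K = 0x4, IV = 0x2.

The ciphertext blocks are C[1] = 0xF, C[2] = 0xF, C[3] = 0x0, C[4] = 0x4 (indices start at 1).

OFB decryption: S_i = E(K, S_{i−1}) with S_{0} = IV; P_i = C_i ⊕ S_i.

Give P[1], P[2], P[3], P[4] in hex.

P[1]: S = E(K, 0x2) = 0x6; 0xF ⊕ 0x6 = 0x9.
P[2]: S = E(K, 0x6) = 0xA; 0xF ⊕ 0xA = 0x5.
P[3]: S = E(K, 0xA) = 0xE; 0x0 ⊕ 0xE = 0xE.
P[4]: S = E(K, 0xE) = 0x2; 0x4 ⊕ 0x2 = 0x6.

P[1] = 0x9, P[2] = 0x5, P[3] = 0xE, P[4] = 0x6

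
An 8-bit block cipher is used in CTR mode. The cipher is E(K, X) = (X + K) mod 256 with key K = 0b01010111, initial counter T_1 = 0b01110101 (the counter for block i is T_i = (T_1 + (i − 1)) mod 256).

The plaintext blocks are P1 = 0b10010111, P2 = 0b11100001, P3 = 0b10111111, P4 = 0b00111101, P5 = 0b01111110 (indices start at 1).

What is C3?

CTR encryption: S_i = E(K, T_i) where T_i is the counter for block i; C_i = P_i ⊕ S_i.
C1: T = 0b01110101, S = E(K, T) = 0b11001100; 0b10010111 ⊕ 0b11001100 = 0b01011011.
C2: T = 0b01110110, S = E(K, T) = 0b11001101; 0b11100001 ⊕ 0b11001101 = 0b00101100.
C3: T = 0b01110111, S = E(K, T) = 0b11001110; 0b10111111 ⊕ 0b11001110 = 0b01110001.

C3 = 0b01110001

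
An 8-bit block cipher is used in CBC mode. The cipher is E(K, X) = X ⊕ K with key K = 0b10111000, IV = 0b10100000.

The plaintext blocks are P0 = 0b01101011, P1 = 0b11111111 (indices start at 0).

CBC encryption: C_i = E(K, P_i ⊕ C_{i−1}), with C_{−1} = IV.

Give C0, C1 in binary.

C0 = 0b01110011, C1 = 0b00110100

C0: P0 ⊕ 0b10100000 = 0b11001011; E(K, 0b11001011) = 0b01110011.
C1: P1 ⊕ 0b01110011 = 0b10001100; E(K, 0b10001100) = 0b00110100.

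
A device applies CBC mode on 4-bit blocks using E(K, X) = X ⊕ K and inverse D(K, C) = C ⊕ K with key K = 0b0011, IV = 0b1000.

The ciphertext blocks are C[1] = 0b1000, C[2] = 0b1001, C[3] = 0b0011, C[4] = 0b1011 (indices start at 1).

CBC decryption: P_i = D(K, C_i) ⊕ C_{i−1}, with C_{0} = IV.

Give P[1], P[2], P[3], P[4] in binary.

P[1]: D(K, 0b1000) = 0b1011; 0b1011 ⊕ 0b1000 = 0b0011.
P[2]: D(K, 0b1001) = 0b1010; 0b1010 ⊕ 0b1000 = 0b0010.
P[3]: D(K, 0b0011) = 0b0000; 0b0000 ⊕ 0b1001 = 0b1001.
P[4]: D(K, 0b1011) = 0b1000; 0b1000 ⊕ 0b0011 = 0b1011.

P[1] = 0b0011, P[2] = 0b0010, P[3] = 0b1001, P[4] = 0b1011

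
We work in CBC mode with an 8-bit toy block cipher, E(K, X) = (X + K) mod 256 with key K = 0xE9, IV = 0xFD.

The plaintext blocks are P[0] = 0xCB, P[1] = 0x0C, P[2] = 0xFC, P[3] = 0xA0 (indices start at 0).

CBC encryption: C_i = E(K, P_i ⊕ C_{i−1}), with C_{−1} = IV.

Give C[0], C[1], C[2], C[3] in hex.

C[0]: P[0] ⊕ 0xFD = 0x36; E(K, 0x36) = 0x1F.
C[1]: P[1] ⊕ 0x1F = 0x13; E(K, 0x13) = 0xFC.
C[2]: P[2] ⊕ 0xFC = 0x00; E(K, 0x00) = 0xE9.
C[3]: P[3] ⊕ 0xE9 = 0x49; E(K, 0x49) = 0x32.

C[0] = 0x1F, C[1] = 0xFC, C[2] = 0xE9, C[3] = 0x32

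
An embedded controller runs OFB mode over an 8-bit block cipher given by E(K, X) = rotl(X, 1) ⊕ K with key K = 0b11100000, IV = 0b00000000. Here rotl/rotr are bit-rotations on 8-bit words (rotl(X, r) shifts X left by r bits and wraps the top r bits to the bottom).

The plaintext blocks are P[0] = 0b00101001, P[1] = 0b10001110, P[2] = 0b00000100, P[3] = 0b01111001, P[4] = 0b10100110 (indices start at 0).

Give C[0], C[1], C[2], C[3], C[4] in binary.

OFB encryption: S_i = E(K, S_{i−1}) with S_{−1} = IV; C_i = P_i ⊕ S_i.
C[0]: S = E(K, 0b00000000) = 0b11100000; 0b00101001 ⊕ 0b11100000 = 0b11001001.
C[1]: S = E(K, 0b11100000) = 0b00100001; 0b10001110 ⊕ 0b00100001 = 0b10101111.
C[2]: S = E(K, 0b00100001) = 0b10100010; 0b00000100 ⊕ 0b10100010 = 0b10100110.
C[3]: S = E(K, 0b10100010) = 0b10100101; 0b01111001 ⊕ 0b10100101 = 0b11011100.
C[4]: S = E(K, 0b10100101) = 0b10101011; 0b10100110 ⊕ 0b10101011 = 0b00001101.

C[0] = 0b11001001, C[1] = 0b10101111, C[2] = 0b10100110, C[3] = 0b11011100, C[4] = 0b00001101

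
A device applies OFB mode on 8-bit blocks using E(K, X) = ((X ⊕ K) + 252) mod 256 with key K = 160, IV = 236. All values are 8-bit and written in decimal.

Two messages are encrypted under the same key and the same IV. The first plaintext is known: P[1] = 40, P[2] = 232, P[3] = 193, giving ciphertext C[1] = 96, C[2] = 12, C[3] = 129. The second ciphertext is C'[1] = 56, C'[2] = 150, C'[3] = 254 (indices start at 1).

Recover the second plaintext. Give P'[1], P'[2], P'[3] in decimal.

In OFB with a reused IV, both messages share the same keystream S_i, so C_i ⊕ C'_i = P_i ⊕ P'_i and thus P'_i = P_i ⊕ C_i ⊕ C'_i.
P'[1]: 40 ⊕ 96 ⊕ 56 = 112.
P'[2]: 232 ⊕ 12 ⊕ 150 = 114.
P'[3]: 193 ⊕ 129 ⊕ 254 = 190.

P'[1] = 112, P'[2] = 114, P'[3] = 190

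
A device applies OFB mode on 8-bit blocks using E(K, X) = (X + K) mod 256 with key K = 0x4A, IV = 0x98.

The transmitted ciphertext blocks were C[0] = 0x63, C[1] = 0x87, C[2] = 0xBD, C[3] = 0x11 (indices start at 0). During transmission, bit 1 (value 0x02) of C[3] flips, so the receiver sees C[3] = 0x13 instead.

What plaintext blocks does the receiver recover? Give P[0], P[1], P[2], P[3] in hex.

P[0] = 0x81, P[1] = 0xAB, P[2] = 0xCB, P[3] = 0xD3

OFB decryption: S_i = E(K, S_{i−1}) with S_{−1} = IV; P_i = C_i ⊕ S_i.
Only C[3] changed, to 0x13. In OFB, a change in C_i flips the same bit in P_i only; the keystream is unaffected. Decrypting the received ciphertext:
P[0]: S = E(K, 0x98) = 0xE2; 0x63 ⊕ 0xE2 = 0x81.
P[1]: S = E(K, 0xE2) = 0x2C; 0x87 ⊕ 0x2C = 0xAB.
P[2]: S = E(K, 0x2C) = 0x76; 0xBD ⊕ 0x76 = 0xCB.
P[3]: S = E(K, 0x76) = 0xC0; 0x13 ⊕ 0xC0 = 0xD3.
Blocks that differ from the original plaintext: P[3].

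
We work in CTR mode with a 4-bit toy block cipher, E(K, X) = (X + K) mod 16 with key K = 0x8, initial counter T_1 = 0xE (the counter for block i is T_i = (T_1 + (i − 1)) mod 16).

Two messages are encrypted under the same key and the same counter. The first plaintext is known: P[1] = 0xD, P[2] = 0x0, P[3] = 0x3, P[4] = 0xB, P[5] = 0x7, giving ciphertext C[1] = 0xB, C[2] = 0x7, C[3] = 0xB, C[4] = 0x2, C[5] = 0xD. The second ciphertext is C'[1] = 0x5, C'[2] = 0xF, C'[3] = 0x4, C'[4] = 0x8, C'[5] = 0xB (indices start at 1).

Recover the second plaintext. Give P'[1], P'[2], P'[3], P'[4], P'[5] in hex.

In CTR with a reused counter, both messages share the same keystream S_i, so C_i ⊕ C'_i = P_i ⊕ P'_i and thus P'_i = P_i ⊕ C_i ⊕ C'_i.
P'[1]: 0xD ⊕ 0xB ⊕ 0x5 = 0x3.
P'[2]: 0x0 ⊕ 0x7 ⊕ 0xF = 0x8.
P'[3]: 0x3 ⊕ 0xB ⊕ 0x4 = 0xC.
P'[4]: 0xB ⊕ 0x2 ⊕ 0x8 = 0x1.
P'[5]: 0x7 ⊕ 0xD ⊕ 0xB = 0x1.

P'[1] = 0x3, P'[2] = 0x8, P'[3] = 0xC, P'[4] = 0x1, P'[5] = 0x1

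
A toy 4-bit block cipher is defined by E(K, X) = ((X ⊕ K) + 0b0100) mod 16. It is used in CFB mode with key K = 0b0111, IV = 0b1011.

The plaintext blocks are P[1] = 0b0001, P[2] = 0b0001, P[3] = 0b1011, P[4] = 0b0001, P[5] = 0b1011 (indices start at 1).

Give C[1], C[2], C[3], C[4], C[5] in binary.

C[1] = 0b0001, C[2] = 0b1011, C[3] = 0b1011, C[4] = 0b0001, C[5] = 0b0001

CFB encryption: C_i = P_i ⊕ E(K, C_{i−1}), with C_{0} = IV.
C[1]: E(K, 0b1011) = 0b0000; 0b0001 ⊕ 0b0000 = 0b0001.
C[2]: E(K, 0b0001) = 0b1010; 0b0001 ⊕ 0b1010 = 0b1011.
C[3]: E(K, 0b1011) = 0b0000; 0b1011 ⊕ 0b0000 = 0b1011.
C[4]: E(K, 0b1011) = 0b0000; 0b0001 ⊕ 0b0000 = 0b0001.
C[5]: E(K, 0b0001) = 0b1010; 0b1011 ⊕ 0b1010 = 0b0001.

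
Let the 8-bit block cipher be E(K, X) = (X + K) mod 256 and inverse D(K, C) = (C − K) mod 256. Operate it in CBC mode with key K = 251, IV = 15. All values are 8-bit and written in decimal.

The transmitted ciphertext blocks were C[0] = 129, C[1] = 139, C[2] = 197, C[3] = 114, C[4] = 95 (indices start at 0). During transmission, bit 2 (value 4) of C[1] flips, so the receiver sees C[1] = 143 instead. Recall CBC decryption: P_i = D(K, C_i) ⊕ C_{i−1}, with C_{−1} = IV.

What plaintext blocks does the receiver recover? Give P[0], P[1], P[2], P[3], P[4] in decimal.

Only C[1] changed, to 143. In CBC, a change in C_i garbles P_i and flips the same bit in P_{i+1}. Decrypting the received ciphertext:
P[0]: D(K, 129) = 134; 134 ⊕ 15 = 137.
P[1]: D(K, 143) = 148; 148 ⊕ 129 = 21.
P[2]: D(K, 197) = 202; 202 ⊕ 143 = 69.
P[3]: D(K, 114) = 119; 119 ⊕ 197 = 178.
P[4]: D(K, 95) = 100; 100 ⊕ 114 = 22.
Blocks that differ from the original plaintext: P[1], P[2].

P[0] = 137, P[1] = 21, P[2] = 69, P[3] = 178, P[4] = 22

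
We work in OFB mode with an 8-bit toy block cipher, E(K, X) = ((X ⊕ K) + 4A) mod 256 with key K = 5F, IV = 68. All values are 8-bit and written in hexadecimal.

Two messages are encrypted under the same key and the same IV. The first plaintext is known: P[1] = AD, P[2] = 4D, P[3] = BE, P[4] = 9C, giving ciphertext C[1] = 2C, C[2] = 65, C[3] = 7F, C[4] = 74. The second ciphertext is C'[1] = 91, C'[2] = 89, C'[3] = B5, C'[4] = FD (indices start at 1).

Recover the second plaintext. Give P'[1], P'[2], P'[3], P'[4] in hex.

In OFB with a reused IV, both messages share the same keystream S_i, so C_i ⊕ C'_i = P_i ⊕ P'_i and thus P'_i = P_i ⊕ C_i ⊕ C'_i.
P'[1]: AD ⊕ 2C ⊕ 91 = 10.
P'[2]: 4D ⊕ 65 ⊕ 89 = A1.
P'[3]: BE ⊕ 7F ⊕ B5 = 74.
P'[4]: 9C ⊕ 74 ⊕ FD = 15.

P'[1] = 10, P'[2] = A1, P'[3] = 74, P'[4] = 15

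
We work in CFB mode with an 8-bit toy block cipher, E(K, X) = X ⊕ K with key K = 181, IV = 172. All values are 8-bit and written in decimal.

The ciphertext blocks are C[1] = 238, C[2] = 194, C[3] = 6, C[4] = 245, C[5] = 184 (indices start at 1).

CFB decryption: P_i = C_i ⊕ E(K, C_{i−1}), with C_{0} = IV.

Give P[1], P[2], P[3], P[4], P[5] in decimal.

P[1]: E(K, 172) = 25; 238 ⊕ 25 = 247.
P[2]: E(K, 238) = 91; 194 ⊕ 91 = 153.
P[3]: E(K, 194) = 119; 6 ⊕ 119 = 113.
P[4]: E(K, 6) = 179; 245 ⊕ 179 = 70.
P[5]: E(K, 245) = 64; 184 ⊕ 64 = 248.

P[1] = 247, P[2] = 153, P[3] = 113, P[4] = 70, P[5] = 248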